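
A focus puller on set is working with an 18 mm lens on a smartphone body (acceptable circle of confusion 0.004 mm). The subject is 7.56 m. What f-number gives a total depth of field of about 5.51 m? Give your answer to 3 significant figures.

f/3.50

Write h = H − f = f²/(N·c). The thin-lens limits are Dn = s·h/(h + (s−f)) and Df = s·h/(h − (s−f)), so DoF = Df − Dn = 2·s·(s−f)·h / (h² − (s−f)²).
That is a quadratic in h: DoF·h² − 2·s·(s−f)·h − DoF·(s−f)² = 0 ⇒ h = (s−f)·(s + √(s² + DoF²)) / DoF = 7542 × (7560 + √(7560² + 5510²)) / 5510 = 7542 × (7560 + 9354.88) / 5510 ≈ 23153 mm.
Then N = f²/(c·h) = 18² / (0.004 × 23153) = 324 / 92.611 ≈ 3.50.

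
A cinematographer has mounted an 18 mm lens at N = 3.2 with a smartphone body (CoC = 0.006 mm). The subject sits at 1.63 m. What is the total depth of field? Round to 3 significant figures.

314 mm

Hyperfocal distance H = f²/(N·c) + f = 18²/(3.2 × 0.006) + 18 = 324/0.0192 + 18 ≈ 16893.0 mm ≈ 16.89 m.
Near limit Dn = s·(H − f)/(H + s − 2f) = 1630 × (16893.0 − 18) / (16893.0 + 1630 − 2 × 18) = 1630 × 16875.0 / 18487.0 ≈ 1487.87 mm.
Far limit Df = s·(H − f)/(H − s) = 1630 × (16893.0 − 18) / (16893.0 − 1630) = 1630 × 16875.0 / 15263.0 ≈ 1802.15 mm.
Depth of field = Df − Dn = 1802.15 − 1487.87 ≈ 314.28 mm.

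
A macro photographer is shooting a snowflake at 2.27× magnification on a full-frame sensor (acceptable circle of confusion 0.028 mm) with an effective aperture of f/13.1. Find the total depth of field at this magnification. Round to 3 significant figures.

0.142 mm

At magnification m, DoF ≈ 2·N_eff·c/m² = 2 × 13.1 × 0.028 / 2.27² = 0.7336 / 5.153 ≈ 0.142 mm.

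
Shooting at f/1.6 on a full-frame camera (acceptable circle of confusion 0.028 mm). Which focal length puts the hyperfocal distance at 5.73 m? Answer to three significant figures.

16.0 mm

From H = f²/(N·c) + f, with f ≪ H: f ≈ √(H·N·c) = √(5730 × 1.6 × 0.028) = √256.70 ≈ 16.02 mm.
The +f correction barely moves this — solving exactly, f² + N·c·f − N·c·H = 0 ⇒ f = (−N·c + √((N·c)² + 4·N·c·H))/2 = (−0.0448 + √1026.8)/2 ≈ 16.000 mm, so f ≈ 16.0 mm.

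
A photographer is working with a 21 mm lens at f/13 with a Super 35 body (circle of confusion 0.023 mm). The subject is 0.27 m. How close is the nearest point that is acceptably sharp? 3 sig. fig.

231 mm

Hyperfocal distance H = f²/(N·c) + f = 21²/(13 × 0.023) + 21 = 441/0.299 + 21 ≈ 1495.9 mm ≈ 1.496 m.
Near limit Dn = s·(H − f)/(H + s − 2f) = 270 × (1495.9 − 21) / (1495.9 + 270 − 2 × 21) = 270 × 1474.9 / 1723.9 ≈ 231.00 mm.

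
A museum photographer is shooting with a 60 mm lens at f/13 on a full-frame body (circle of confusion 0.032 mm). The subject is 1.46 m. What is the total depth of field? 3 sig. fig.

Hyperfocal distance H = f²/(N·c) + f = 60²/(13 × 0.032) + 60 = 3600/0.416 + 60 ≈ 8713.8 mm ≈ 8.714 m.
Near limit Dn = s·(H − f)/(H + s − 2f) = 1460 × (8713.8 − 60) / (8713.8 + 1460 − 2 × 60) = 1460 × 8653.8 / 10053.8 ≈ 1256.69 mm.
Far limit Df = s·(H − f)/(H − s) = 1460 × (8713.8 − 60) / (8713.8 − 1460) = 1460 × 8653.8 / 7253.8 ≈ 1741.78 mm.
Depth of field = Df − Dn = 1741.78 − 1256.69 ≈ 485.09 mm.

485 mm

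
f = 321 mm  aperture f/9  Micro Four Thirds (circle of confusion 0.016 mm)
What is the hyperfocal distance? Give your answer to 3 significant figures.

716 m

Hyperfocal distance H = f²/(N·c) + f = 321²/(9 × 0.016) + 321 = 103041/0.144 + 321 ≈ 715883.5 mm ≈ 716 m.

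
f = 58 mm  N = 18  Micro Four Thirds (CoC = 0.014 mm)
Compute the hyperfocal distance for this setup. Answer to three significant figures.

Hyperfocal distance H = f²/(N·c) + f = 58²/(18 × 0.014) + 58 = 3364/0.252 + 58 ≈ 13407.2 mm ≈ 13.4 m.

13.4 m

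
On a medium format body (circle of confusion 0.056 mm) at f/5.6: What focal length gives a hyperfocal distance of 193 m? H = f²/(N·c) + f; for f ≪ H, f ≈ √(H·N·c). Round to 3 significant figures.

246 mm

From H = f²/(N·c) + f, with f ≪ H: f ≈ √(H·N·c) = √(193000 × 5.6 × 0.056) = √60525 ≈ 246.0 mm.
The +f correction barely moves this — solving exactly, f² + N·c·f − N·c·H = 0 ⇒ f = (−N·c + √((N·c)² + 4·N·c·H))/2 = (−0.3136 + √242099)/2 ≈ 245.86 mm, so f ≈ 246 mm.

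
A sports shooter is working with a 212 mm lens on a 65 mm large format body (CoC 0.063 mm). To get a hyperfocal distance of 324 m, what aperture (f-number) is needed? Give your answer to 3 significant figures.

Rearrange H = f²/(N·c) + f for N: N = f² / ((H − f)·c).
N = 212² / ((324000 − 212) × 0.063) = 44944 / 20399 ≈ 2.20.

f/2.20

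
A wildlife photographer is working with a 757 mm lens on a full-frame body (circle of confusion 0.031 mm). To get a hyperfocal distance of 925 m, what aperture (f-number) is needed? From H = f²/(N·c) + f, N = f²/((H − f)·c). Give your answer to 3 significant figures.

f/20

Rearrange H = f²/(N·c) + f for N: N = f² / ((H − f)·c).
N = 757² / ((925000 − 757) × 0.031) = 573049 / 28652 ≈ 20.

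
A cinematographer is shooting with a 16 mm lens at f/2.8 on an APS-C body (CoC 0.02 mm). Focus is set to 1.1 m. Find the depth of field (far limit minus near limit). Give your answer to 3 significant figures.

Hyperfocal distance H = f²/(N·c) + f = 16²/(2.8 × 0.02) + 16 = 256/0.056 + 16 ≈ 4587.4 mm ≈ 4.587 m.
Near limit Dn = s·(H − f)/(H + s − 2f) = 1100 × (4587.4 − 16) / (4587.4 + 1100 − 2 × 16) = 1100 × 4571.4 / 5655.4 ≈ 889.16 mm.
Far limit Df = s·(H − f)/(H − s) = 1100 × (4587.4 − 16) / (4587.4 − 1100) = 1100 × 4571.4 / 3487.4 ≈ 1441.91 mm.
Depth of field = Df − Dn = 1441.91 − 889.16 ≈ 552.75 mm ≈ 0.553 m.

0.553 m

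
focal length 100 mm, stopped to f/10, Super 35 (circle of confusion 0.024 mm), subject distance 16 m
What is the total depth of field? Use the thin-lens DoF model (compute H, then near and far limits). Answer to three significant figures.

14.3 m

Hyperfocal distance H = f²/(N·c) + f = 100²/(10 × 0.024) + 100 = 10000/0.24 + 100 ≈ 41766.7 mm ≈ 41.77 m.
Near limit Dn = s·(H − f)/(H + s − 2f) = 16000 × (41766.7 − 100) / (41766.7 + 16000 − 2 × 100) = 16000 × 41666.7 / 57566.7 ≈ 11581 mm.
Far limit Df = s·(H − f)/(H − s) = 16000 × (41766.7 − 100) / (41766.7 − 16000) = 16000 × 41666.7 / 25766.7 ≈ 25873 mm.
Depth of field = Df − Dn = 25873 − 11581 ≈ 14292 mm ≈ 14.3 m.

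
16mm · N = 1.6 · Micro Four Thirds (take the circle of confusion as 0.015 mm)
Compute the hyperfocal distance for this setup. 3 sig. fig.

10.7 m

Hyperfocal distance H = f²/(N·c) + f = 16²/(1.6 × 0.015) + 16 = 256/0.024 + 16 ≈ 10682.7 mm ≈ 10.7 m.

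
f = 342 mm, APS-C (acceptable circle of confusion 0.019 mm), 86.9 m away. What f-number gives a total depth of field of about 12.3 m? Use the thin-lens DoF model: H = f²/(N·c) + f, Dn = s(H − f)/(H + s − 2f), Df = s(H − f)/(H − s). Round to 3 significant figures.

Write h = H − f = f²/(N·c). The thin-lens limits are Dn = s·h/(h + (s−f)) and Df = s·h/(h − (s−f)), so DoF = Df − Dn = 2·s·(s−f)·h / (h² − (s−f)²).
That is a quadratic in h: DoF·h² − 2·s·(s−f)·h − DoF·(s−f)² = 0 ⇒ h = (s−f)·(s + √(s² + DoF²)) / DoF = 86558 × (86900 + √(86900² + 12300²)) / 12300 = 86558 × (86900 + 87766.2) / 12300 ≈ 1229167 mm.
Then N = f²/(c·h) = 342² / (0.019 × 1229167) = 116964 / 23354 ≈ 5.01.

f/5.01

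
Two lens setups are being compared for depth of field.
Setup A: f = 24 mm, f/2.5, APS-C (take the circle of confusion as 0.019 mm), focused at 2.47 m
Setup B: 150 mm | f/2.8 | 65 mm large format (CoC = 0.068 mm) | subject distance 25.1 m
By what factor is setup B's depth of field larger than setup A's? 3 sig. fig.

Setup A: H = 24²/(2.5×0.019) + 24 ≈ 12150.3 mm; DoF = Df − Dn = 3094.1 − 2055.4 ≈ 1038.7 mm.
Setup B: H = 150²/(2.8×0.068) + 150 ≈ 118322.3 mm; DoF = Df − Dn = 31818 − 20724 ≈ 11094 mm.
Ratio = 11094 / 1038.7 ≈ 10.7.

10.7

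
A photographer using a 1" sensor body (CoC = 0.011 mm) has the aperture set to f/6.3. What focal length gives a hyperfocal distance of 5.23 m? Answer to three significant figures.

19.0 mm

From H = f²/(N·c) + f, with f ≪ H: f ≈ √(H·N·c) = √(5230 × 6.3 × 0.011) = √362.44 ≈ 19.04 mm.
The +f correction barely moves this — solving exactly, f² + N·c·f − N·c·H = 0 ⇒ f = (−N·c + √((N·c)² + 4·N·c·H))/2 = (−0.0693 + √1449.8)/2 ≈ 19.003 mm, so f ≈ 19.0 mm.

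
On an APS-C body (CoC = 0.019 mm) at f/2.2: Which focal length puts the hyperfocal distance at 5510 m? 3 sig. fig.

From H = f²/(N·c) + f, with f ≪ H: f ≈ √(H·N·c) = √(5510000 × 2.2 × 0.019) = √230318 ≈ 479.9 mm.
The +f correction barely moves this — solving exactly, f² + N·c·f − N·c·H = 0 ⇒ f = (−N·c + √((N·c)² + 4·N·c·H))/2 = (−0.0418 + √921272)/2 ≈ 479.89 mm, so f ≈ 480 mm.

480 mm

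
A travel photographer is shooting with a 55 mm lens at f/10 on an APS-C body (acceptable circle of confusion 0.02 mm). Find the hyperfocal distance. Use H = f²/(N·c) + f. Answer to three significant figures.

Hyperfocal distance H = f²/(N·c) + f = 55²/(10 × 0.02) + 55 = 3025/0.2 + 55 ≈ 15180.0 mm ≈ 15.2 m.

15.2 m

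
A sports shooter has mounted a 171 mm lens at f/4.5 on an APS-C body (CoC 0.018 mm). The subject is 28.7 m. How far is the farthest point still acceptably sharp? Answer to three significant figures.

31.2 m

Hyperfocal distance H = f²/(N·c) + f = 171²/(4.5 × 0.018) + 171 = 29241/0.081 + 171 ≈ 361171.0 mm ≈ 361.2 m.
Far limit Df = s·(H − f)/(H − s) = 28700 × (361171.0 − 171) / (361171.0 − 28700) = 28700 × 361000.0 / 332471.0 ≈ 31163 mm ≈ 31.2 m.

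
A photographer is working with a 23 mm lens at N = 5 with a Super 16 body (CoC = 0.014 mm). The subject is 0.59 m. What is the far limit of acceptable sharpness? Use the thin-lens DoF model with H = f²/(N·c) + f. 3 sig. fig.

Hyperfocal distance H = f²/(N·c) + f = 23²/(5 × 0.014) + 23 = 529/0.07 + 23 ≈ 7580.1 mm ≈ 7.580 m.
Far limit Df = s·(H − f)/(H − s) = 590 × (7580.1 − 23) / (7580.1 − 590) = 590 × 7557.1 / 6990.1 ≈ 637.86 mm ≈ 0.638 m.

0.638 m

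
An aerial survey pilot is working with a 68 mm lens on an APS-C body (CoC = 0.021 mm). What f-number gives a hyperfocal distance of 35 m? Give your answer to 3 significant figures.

f/6.30

Rearrange H = f²/(N·c) + f for N: N = f² / ((H − f)·c).
N = 68² / ((35000 − 68) × 0.021) = 4624 / 733.6 ≈ 6.30.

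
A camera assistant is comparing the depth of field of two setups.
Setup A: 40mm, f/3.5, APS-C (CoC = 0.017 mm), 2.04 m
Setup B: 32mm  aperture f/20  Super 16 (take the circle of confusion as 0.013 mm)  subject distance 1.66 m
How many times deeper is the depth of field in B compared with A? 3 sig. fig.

Setup A: H = 40²/(3.5×0.017) + 40 ≈ 26930.8 mm; DoF = Df − Dn = 2203.92 − 1898.78 ≈ 305.14 mm.
Setup B: H = 32²/(20×0.013) + 32 ≈ 3970.5 mm; DoF = Df − Dn = 2829.7 − 1174.5 ≈ 1655.2 mm.
Ratio = 1655.2 / 305.14 ≈ 5.42.

5.42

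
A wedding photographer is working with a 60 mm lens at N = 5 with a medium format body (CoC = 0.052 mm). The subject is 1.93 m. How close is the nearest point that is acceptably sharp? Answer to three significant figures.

Hyperfocal distance H = f²/(N·c) + f = 60²/(5 × 0.052) + 60 = 3600/0.26 + 60 ≈ 13906.2 mm ≈ 13.91 m.
Near limit Dn = s·(H − f)/(H + s − 2f) = 1930 × (13906.2 − 60) / (13906.2 + 1930 − 2 × 60) = 1930 × 13846.2 / 15716.2 ≈ 1700.4 mm ≈ 1.70 m.

1.70 m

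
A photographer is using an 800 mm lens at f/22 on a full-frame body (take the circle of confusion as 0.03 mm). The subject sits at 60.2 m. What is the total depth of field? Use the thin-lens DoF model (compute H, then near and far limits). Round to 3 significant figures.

7.40 m

Hyperfocal distance H = f²/(N·c) + f = 800²/(22 × 0.03) + 800 = 640000/0.66 + 800 ≈ 970497.0 mm ≈ 970.5 m.
Near limit Dn = s·(H − f)/(H + s − 2f) = 60200 × (970497.0 − 800) / (970497.0 + 60200 − 2 × 800) = 60200 × 969697.0 / 1029097.0 ≈ 56725.2 mm.
Far limit Df = s·(H − f)/(H − s) = 60200 × (970497.0 − 800) / (970497.0 − 60200) = 60200 × 969697.0 / 910297.0 ≈ 64128.3 mm.
Depth of field = Df − Dn = 64128.3 − 56725.2 ≈ 7403.1 mm ≈ 7.40 m.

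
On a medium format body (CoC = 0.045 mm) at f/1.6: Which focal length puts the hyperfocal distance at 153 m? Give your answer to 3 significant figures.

105 mm

From H = f²/(N·c) + f, with f ≪ H: f ≈ √(H·N·c) = √(153000 × 1.6 × 0.045) = √11016 ≈ 105.0 mm.
The +f correction barely moves this — solving exactly, f² + N·c·f − N·c·H = 0 ⇒ f = (−N·c + √((N·c)² + 4·N·c·H))/2 = (−0.072 + √44064)/2 ≈ 104.92 mm, so f ≈ 105 mm.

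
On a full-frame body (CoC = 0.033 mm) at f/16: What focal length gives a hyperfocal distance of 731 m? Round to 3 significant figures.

From H = f²/(N·c) + f, with f ≪ H: f ≈ √(H·N·c) = √(731000 × 16 × 0.033) = √385968 ≈ 621.3 mm.
The +f correction barely moves this — solving exactly, f² + N·c·f − N·c·H = 0 ⇒ f = (−N·c + √((N·c)² + 4·N·c·H))/2 = (−0.528 + √1543872)/2 ≈ 621.00 mm, so f ≈ 621 mm.

621 mm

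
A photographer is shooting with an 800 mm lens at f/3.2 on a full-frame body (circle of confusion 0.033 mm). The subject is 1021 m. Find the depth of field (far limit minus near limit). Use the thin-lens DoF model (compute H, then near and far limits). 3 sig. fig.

354 m

Hyperfocal distance H = f²/(N·c) + f = 800²/(3.2 × 0.033) + 800 = 640000/0.1056 + 800 ≈ 6061406.1 mm ≈ 6061 m.
Near limit Dn = s·(H − f)/(H + s − 2f) = 1021000 × (6061406.1 − 800) / (6061406.1 + 1021000 − 2 × 800) = 1021000 × 6060606.1 / 7080806.1 ≈ 873895 mm.
Far limit Df = s·(H − f)/(H − s) = 1021000 × (6061406.1 − 800) / (6061406.1 − 1021000) = 1021000 × 6060606.1 / 5040406.1 ≈ 1227655 mm.
Depth of field = Df − Dn = 1227655 − 873895 ≈ 353760 mm ≈ 354 m.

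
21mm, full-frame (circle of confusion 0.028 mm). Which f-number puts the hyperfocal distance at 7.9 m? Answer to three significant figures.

f/2.00

Rearrange H = f²/(N·c) + f for N: N = f² / ((H − f)·c).
N = 21² / ((7900 − 21) × 0.028) = 441 / 220.6 ≈ 2.00.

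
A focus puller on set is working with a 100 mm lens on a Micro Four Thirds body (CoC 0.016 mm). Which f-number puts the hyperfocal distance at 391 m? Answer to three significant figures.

f/1.60

Rearrange H = f²/(N·c) + f for N: N = f² / ((H − f)·c).
N = 100² / ((391000 − 100) × 0.016) = 10000 / 6254 ≈ 1.60.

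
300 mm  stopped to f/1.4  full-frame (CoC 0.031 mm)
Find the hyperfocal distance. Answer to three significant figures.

Hyperfocal distance H = f²/(N·c) + f = 300²/(1.4 × 0.031) + 300 = 90000/0.0434 + 300 ≈ 2074032.7 mm ≈ 2070 m.

2070 m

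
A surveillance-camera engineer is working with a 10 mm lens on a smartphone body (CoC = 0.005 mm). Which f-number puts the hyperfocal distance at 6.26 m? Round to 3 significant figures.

Rearrange H = f²/(N·c) + f for N: N = f² / ((H − f)·c).
N = 10² / ((6260 − 10) × 0.005) = 100 / 31.25 ≈ 3.20.

f/3.20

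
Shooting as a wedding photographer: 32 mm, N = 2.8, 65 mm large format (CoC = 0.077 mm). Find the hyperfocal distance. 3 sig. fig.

Hyperfocal distance H = f²/(N·c) + f = 32²/(2.8 × 0.077) + 32 = 1024/0.2156 + 32 ≈ 4781.5 mm ≈ 4.78 m.

4.78 m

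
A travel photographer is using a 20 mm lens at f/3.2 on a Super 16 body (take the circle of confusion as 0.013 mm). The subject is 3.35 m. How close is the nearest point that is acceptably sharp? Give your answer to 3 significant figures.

Hyperfocal distance H = f²/(N·c) + f = 20²/(3.2 × 0.013) + 20 = 400/0.0416 + 20 ≈ 9635.4 mm ≈ 9.635 m.
Near limit Dn = s·(H − f)/(H + s − 2f) = 3350 × (9635.4 − 20) / (9635.4 + 3350 − 2 × 20) = 3350 × 9615.4 / 12945.4 ≈ 2488.3 mm ≈ 2.49 m.

2.49 m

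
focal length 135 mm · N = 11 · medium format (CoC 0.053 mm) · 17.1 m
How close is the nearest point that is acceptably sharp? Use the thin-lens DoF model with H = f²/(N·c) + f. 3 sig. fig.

Hyperfocal distance H = f²/(N·c) + f = 135²/(11 × 0.053) + 135 = 18225/0.583 + 135 ≈ 31395.7 mm ≈ 31.40 m.
Near limit Dn = s·(H − f)/(H + s − 2f) = 17100 × (31395.7 − 135) / (31395.7 + 17100 − 2 × 135) = 17100 × 31260.7 / 48225.7 ≈ 11085 mm ≈ 11.1 m.

11.1 m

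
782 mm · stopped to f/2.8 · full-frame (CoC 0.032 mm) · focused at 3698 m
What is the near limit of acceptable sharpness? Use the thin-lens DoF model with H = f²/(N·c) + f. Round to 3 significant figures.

Hyperfocal distance H = f²/(N·c) + f = 782²/(2.8 × 0.032) + 782 = 611524/0.0896 + 782 ≈ 6825826.6 mm ≈ 6826 m.
Near limit Dn = s·(H − f)/(H + s − 2f) = 3698000 × (6825826.6 − 782) / (6825826.6 + 3698000 − 2 × 782) = 3698000 × 6825044.6 / 10522262.6 ≈ 2398630 mm ≈ 2400 m.

2400 m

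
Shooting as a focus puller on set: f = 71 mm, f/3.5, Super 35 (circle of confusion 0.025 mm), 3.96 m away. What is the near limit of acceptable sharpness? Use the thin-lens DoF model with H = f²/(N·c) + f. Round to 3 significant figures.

3.71 m

Hyperfocal distance H = f²/(N·c) + f = 71²/(3.5 × 0.025) + 71 = 5041/0.0875 + 71 ≈ 57682.4 mm ≈ 57.68 m.
Near limit Dn = s·(H − f)/(H + s − 2f) = 3960 × (57682.4 − 71) / (57682.4 + 3960 − 2 × 71) = 3960 × 57611.4 / 61500.4 ≈ 3709.6 mm ≈ 3.71 m.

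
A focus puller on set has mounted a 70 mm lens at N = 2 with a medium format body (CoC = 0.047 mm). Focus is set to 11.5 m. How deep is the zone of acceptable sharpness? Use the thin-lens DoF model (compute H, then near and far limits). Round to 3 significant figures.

5.30 m

Hyperfocal distance H = f²/(N·c) + f = 70²/(2 × 0.047) + 70 = 4900/0.094 + 70 ≈ 52197.7 mm ≈ 52.20 m.
Near limit Dn = s·(H − f)/(H + s − 2f) = 11500 × (52197.7 − 70) / (52197.7 + 11500 − 2 × 70) = 11500 × 52127.7 / 63557.7 ≈ 9431.9 mm.
Far limit Df = s·(H − f)/(H − s) = 11500 × (52197.7 − 70) / (52197.7 − 11500) = 11500 × 52127.7 / 40697.7 ≈ 14729.8 mm.
Depth of field = Df − Dn = 14729.8 − 9431.9 ≈ 5297.9 mm ≈ 5.30 m.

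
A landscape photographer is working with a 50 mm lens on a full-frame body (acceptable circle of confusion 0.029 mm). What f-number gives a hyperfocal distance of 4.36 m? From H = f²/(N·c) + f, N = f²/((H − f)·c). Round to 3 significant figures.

Rearrange H = f²/(N·c) + f for N: N = f² / ((H − f)·c).
N = 50² / ((4360 − 50) × 0.029) = 2500 / 125.0 ≈ 20.

f/20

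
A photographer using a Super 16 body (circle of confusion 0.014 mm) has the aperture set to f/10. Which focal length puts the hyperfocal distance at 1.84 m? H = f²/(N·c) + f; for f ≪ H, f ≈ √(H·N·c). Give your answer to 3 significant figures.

From H = f²/(N·c) + f, with f ≪ H: f ≈ √(H·N·c) = √(1840 × 10 × 0.014) = √257.60 ≈ 16.05 mm.
Exact: f² + N·c·f − N·c·H = 0 ⇒ f = (−N·c + √((N·c)² + 4·N·c·H))/2 = (−0.14 + √1030.4)/2 ≈ 15.980 mm ≈ 16.0 mm.

16.0 mm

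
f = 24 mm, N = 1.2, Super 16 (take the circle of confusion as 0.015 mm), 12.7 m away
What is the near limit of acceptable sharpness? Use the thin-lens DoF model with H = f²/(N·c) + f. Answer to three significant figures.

9.10 m

Hyperfocal distance H = f²/(N·c) + f = 24²/(1.2 × 0.015) + 24 = 576/0.018 + 24 ≈ 32024.0 mm ≈ 32.02 m.
Near limit Dn = s·(H − f)/(H + s − 2f) = 12700 × (32024.0 − 24) / (32024.0 + 12700 − 2 × 24) = 12700 × 32000.0 / 44676.0 ≈ 9096.6 mm ≈ 9.10 m.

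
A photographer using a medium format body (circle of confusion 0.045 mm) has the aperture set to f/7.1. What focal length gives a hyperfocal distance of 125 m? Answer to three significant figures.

200 mm

From H = f²/(N·c) + f, with f ≪ H: f ≈ √(H·N·c) = √(125000 × 7.1 × 0.045) = √39937 ≈ 199.8 mm.
The +f correction barely moves this — solving exactly, f² + N·c·f − N·c·H = 0 ⇒ f = (−N·c + √((N·c)² + 4·N·c·H))/2 = (−0.3195 + √159750)/2 ≈ 199.68 mm, so f ≈ 200 mm.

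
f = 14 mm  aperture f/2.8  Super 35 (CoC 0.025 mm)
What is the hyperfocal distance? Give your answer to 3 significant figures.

2.81 m

Hyperfocal distance H = f²/(N·c) + f = 14²/(2.8 × 0.025) + 14 = 196/0.07 + 14 ≈ 2814.0 mm ≈ 2.81 m.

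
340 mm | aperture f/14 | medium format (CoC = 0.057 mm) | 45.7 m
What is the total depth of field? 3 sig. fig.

31.7 m

Hyperfocal distance H = f²/(N·c) + f = 340²/(14 × 0.057) + 340 = 115600/0.798 + 340 ≈ 145202.2 mm ≈ 145.2 m.
Near limit Dn = s·(H − f)/(H + s − 2f) = 45700 × (145202.2 − 340) / (145202.2 + 45700 − 2 × 340) = 45700 × 144862.2 / 190222.2 ≈ 34802 mm.
Far limit Df = s·(H − f)/(H − s) = 45700 × (145202.2 − 340) / (145202.2 − 45700) = 45700 × 144862.2 / 99502.2 ≈ 66533 mm.
Depth of field = Df − Dn = 66533 − 34802 ≈ 31731 mm ≈ 31.7 m.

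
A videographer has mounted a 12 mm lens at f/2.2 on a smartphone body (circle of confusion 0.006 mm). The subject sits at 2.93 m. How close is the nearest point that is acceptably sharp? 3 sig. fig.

Hyperfocal distance H = f²/(N·c) + f = 12²/(2.2 × 0.006) + 12 = 144/0.0132 + 12 ≈ 10921.1 mm ≈ 10.92 m.
Near limit Dn = s·(H − f)/(H + s − 2f) = 2930 × (10921.1 − 12) / (10921.1 + 2930 − 2 × 12) = 2930 × 10909.1 / 13827.1 ≈ 2311.7 mm ≈ 2.31 m.

2.31 m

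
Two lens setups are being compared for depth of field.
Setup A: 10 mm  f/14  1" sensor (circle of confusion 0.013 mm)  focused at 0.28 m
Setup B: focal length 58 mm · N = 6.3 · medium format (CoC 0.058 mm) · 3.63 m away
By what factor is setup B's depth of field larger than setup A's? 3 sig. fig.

Setup A: H = 10²/(14×0.013) + 10 ≈ 559.5 mm; DoF = Df − Dn = 550.53 − 187.74 ≈ 362.79 mm.
Setup B: H = 58²/(6.3×0.058) + 58 ≈ 9264.3 mm; DoF = Df − Dn = 5931.3 − 2615.3 ≈ 3316.0 mm.
Ratio = 3316.0 / 362.79 ≈ 9.14.

9.14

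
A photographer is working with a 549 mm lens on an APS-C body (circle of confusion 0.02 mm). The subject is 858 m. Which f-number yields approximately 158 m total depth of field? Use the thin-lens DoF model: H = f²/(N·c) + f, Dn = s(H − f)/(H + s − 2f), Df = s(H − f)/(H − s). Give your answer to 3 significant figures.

Write h = H − f = f²/(N·c). The thin-lens limits are Dn = s·h/(h + (s−f)) and Df = s·h/(h − (s−f)), so DoF = Df − Dn = 2·s·(s−f)·h / (h² − (s−f)²).
That is a quadratic in h: DoF·h² − 2·s·(s−f)·h − DoF·(s−f)² = 0 ⇒ h = (s−f)·(s + √(s² + DoF²)) / DoF = 857451 × (858000 + √(858000² + 158000²)) / 158000 = 857451 × (858000 + 872427) / 158000 ≈ 9390860 mm.
Then N = f²/(c·h) = 549² / (0.02 × 9390860) = 301401 / 187817 ≈ 1.60.

f/1.60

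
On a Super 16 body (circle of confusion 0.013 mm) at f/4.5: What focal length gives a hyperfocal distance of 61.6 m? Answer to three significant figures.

60.0 mm

From H = f²/(N·c) + f, with f ≪ H: f ≈ √(H·N·c) = √(61600 × 4.5 × 0.013) = √3603.6 ≈ 60.03 mm.
The +f correction barely moves this — solving exactly, f² + N·c·f − N·c·H = 0 ⇒ f = (−N·c + √((N·c)² + 4·N·c·H))/2 = (−0.0585 + √14414)/2 ≈ 60.001 mm, so f ≈ 60.0 mm.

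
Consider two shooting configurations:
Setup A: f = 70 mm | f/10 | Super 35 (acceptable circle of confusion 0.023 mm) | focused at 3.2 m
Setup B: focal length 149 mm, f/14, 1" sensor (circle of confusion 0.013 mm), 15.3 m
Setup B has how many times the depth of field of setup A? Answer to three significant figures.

4.02

Setup A: H = 70²/(10×0.023) + 70 ≈ 21374.3 mm; DoF = Df − Dn = 3751.11 − 2790.09 ≈ 961.02 mm.
Setup B: H = 149²/(14×0.013) + 149 ≈ 122132.5 mm; DoF = Df − Dn = 17469.8 − 13609.6 ≈ 3860.2 mm.
Ratio = 3860.2 / 961.02 ≈ 4.02.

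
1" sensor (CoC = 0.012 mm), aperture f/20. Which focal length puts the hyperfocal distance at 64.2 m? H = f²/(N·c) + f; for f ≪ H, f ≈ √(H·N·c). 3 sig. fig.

124 mm

From H = f²/(N·c) + f, with f ≪ H: f ≈ √(H·N·c) = √(64200 × 20 × 0.012) = √15408 ≈ 124.1 mm.
The +f correction barely moves this — solving exactly, f² + N·c·f − N·c·H = 0 ⇒ f = (−N·c + √((N·c)² + 4·N·c·H))/2 = (−0.24 + √61632)/2 ≈ 124.01 mm, so f ≈ 124 mm.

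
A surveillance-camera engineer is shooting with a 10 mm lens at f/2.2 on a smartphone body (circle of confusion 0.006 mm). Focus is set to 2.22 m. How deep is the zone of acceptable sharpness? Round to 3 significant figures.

Hyperfocal distance H = f²/(N·c) + f = 10²/(2.2 × 0.006) + 10 = 100/0.0132 + 10 ≈ 7585.8 mm ≈ 7.586 m.
Near limit Dn = s·(H − f)/(H + s − 2f) = 2220 × (7585.8 − 10) / (7585.8 + 2220 − 2 × 10) = 2220 × 7575.8 / 9785.8 ≈ 1718.6 mm.
Far limit Df = s·(H − f)/(H − s) = 2220 × (7585.8 − 10) / (7585.8 − 2220) = 2220 × 7575.8 / 5365.8 ≈ 3134.4 mm.
Depth of field = Df − Dn = 3134.4 − 1718.6 ≈ 1415.8 mm ≈ 1.42 m.

1.42 m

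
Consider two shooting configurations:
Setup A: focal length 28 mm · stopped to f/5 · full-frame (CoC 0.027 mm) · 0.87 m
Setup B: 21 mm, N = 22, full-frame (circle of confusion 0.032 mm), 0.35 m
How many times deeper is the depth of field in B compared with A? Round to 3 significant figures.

Setup A: H = 28²/(5×0.027) + 28 ≈ 5835.4 mm; DoF = Df − Dn = 1017.53 − 759.83 ≈ 257.70 mm.
Setup B: H = 21²/(22×0.032) + 21 ≈ 647.4 mm; DoF = Df − Dn = 737.16 − 229.48 ≈ 507.68 mm.
Ratio = 507.68 / 257.70 ≈ 1.97.

1.97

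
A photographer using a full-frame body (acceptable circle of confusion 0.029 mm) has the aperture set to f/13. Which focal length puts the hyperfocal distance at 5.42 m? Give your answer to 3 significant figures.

From H = f²/(N·c) + f, with f ≪ H: f ≈ √(H·N·c) = √(5420 × 13 × 0.029) = √2043.3 ≈ 45.20 mm.
Exact: f² + N·c·f − N·c·H = 0 ⇒ f = (−N·c + √((N·c)² + 4·N·c·H))/2 = (−0.377 + √8173.5)/2 ≈ 45.015 mm ≈ 45.0 mm.

45.0 mm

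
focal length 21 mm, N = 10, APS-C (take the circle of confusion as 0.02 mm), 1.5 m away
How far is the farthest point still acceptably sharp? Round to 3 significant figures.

4.56 m

Hyperfocal distance H = f²/(N·c) + f = 21²/(10 × 0.02) + 21 = 441/0.2 + 21 ≈ 2226.0 mm ≈ 2.226 m.
Far limit Df = s·(H − f)/(H − s) = 1500 × (2226.0 − 21) / (2226.0 − 1500) = 1500 × 2205.0 / 726.0 ≈ 4555.8 mm ≈ 4.56 m.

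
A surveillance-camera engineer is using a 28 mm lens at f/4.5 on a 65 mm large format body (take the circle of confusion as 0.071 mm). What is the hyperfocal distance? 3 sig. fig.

2.48 m

Hyperfocal distance H = f²/(N·c) + f = 28²/(4.5 × 0.071) + 28 = 784/0.3195 + 28 ≈ 2481.8 mm ≈ 2.48 m.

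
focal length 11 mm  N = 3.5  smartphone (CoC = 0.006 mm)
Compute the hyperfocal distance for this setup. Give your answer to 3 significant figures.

Hyperfocal distance H = f²/(N·c) + f = 11²/(3.5 × 0.006) + 11 = 121/0.021 + 11 ≈ 5772.9 mm ≈ 5.77 m.

5.77 m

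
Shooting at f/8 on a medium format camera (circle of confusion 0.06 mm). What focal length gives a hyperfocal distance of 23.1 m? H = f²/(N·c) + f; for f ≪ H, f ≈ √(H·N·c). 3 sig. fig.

From H = f²/(N·c) + f, with f ≪ H: f ≈ √(H·N·c) = √(23100 × 8 × 0.06) = √11088 ≈ 105.3 mm.
The +f correction barely moves this — solving exactly, f² + N·c·f − N·c·H = 0 ⇒ f = (−N·c + √((N·c)² + 4·N·c·H))/2 = (−0.48 + √44352)/2 ≈ 105.06 mm, so f ≈ 105 mm.

105 mm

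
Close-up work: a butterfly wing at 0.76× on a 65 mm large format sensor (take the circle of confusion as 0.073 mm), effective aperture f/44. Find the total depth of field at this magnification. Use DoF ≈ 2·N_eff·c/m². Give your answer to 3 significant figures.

11.1 mm

At magnification m, DoF ≈ 2·N_eff·c/m² = 2 × 44 × 0.073 / 0.76² = 6.424 / 0.5776 ≈ 11.1 mm.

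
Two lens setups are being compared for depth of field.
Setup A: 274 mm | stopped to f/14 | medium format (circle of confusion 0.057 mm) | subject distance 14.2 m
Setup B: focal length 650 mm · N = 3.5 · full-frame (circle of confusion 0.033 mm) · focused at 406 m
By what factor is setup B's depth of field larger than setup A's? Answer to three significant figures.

21.2

Setup A: H = 274²/(14×0.057) + 274 ≈ 94354.2 mm; DoF = Df − Dn = 16667.1 − 12369.1 ≈ 4298.0 mm.
Setup B: H = 650²/(3.5×0.033) + 650 ≈ 3658658.7 mm; DoF = Df − Dn = 456596 − 365499 ≈ 91097 mm.
Ratio = 91097 / 4298.0 ≈ 21.2.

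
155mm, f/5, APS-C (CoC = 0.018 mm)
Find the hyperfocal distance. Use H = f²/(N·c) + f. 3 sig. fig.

267 m

Hyperfocal distance H = f²/(N·c) + f = 155²/(5 × 0.018) + 155 = 24025/0.09 + 155 ≈ 267099.4 mm ≈ 267 m.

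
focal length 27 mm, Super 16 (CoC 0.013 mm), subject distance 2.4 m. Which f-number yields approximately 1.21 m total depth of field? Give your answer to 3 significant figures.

f/5.62

Write h = H − f = f²/(N·c). The thin-lens limits are Dn = s·h/(h + (s−f)) and Df = s·h/(h − (s−f)), so DoF = Df − Dn = 2·s·(s−f)·h / (h² − (s−f)²).
That is a quadratic in h: DoF·h² − 2·s·(s−f)·h − DoF·(s−f)² = 0 ⇒ h = (s−f)·(s + √(s² + DoF²)) / DoF = 2373 × (2400 + √(2400² + 1210²)) / 1210 = 2373 × (2400 + 2687.77) / 1210 ≈ 9977.9 mm.
Then N = f²/(c·h) = 27² / (0.013 × 9977.9) = 729 / 129.71 ≈ 5.62.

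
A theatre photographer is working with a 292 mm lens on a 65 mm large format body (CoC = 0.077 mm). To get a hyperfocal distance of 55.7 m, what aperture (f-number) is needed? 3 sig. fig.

f/20

Rearrange H = f²/(N·c) + f for N: N = f² / ((H − f)·c).
N = 292² / ((55700 − 292) × 0.077) = 85264 / 4266 ≈ 20.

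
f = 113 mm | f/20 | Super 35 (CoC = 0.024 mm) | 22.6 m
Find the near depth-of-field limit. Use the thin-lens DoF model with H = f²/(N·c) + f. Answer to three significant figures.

Hyperfocal distance H = f²/(N·c) + f = 113²/(20 × 0.024) + 113 = 12769/0.48 + 113 ≈ 26715.1 mm ≈ 26.72 m.
Near limit Dn = s·(H − f)/(H + s − 2f) = 22600 × (26715.1 − 113) / (26715.1 + 22600 − 2 × 113) = 22600 × 26602.1 / 49089.1 ≈ 12247 mm ≈ 12.2 m.

12.2 m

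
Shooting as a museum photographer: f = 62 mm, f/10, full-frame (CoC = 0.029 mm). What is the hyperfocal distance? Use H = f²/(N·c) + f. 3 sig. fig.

13.3 m

Hyperfocal distance H = f²/(N·c) + f = 62²/(10 × 0.029) + 62 = 3844/0.29 + 62 ≈ 13317.2 mm ≈ 13.3 m.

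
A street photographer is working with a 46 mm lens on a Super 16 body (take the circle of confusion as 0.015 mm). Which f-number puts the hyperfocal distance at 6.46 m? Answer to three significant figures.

f/22

Rearrange H = f²/(N·c) + f for N: N = f² / ((H − f)·c).
N = 46² / ((6460 − 46) × 0.015) = 2116 / 96.21 ≈ 22.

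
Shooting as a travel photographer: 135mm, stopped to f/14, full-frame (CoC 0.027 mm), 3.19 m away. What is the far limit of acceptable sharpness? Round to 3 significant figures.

Hyperfocal distance H = f²/(N·c) + f = 135²/(14 × 0.027) + 135 = 18225/0.378 + 135 ≈ 48349.3 mm ≈ 48.35 m.
Far limit Df = s·(H − f)/(H − s) = 3190 × (48349.3 − 135) / (48349.3 − 3190) = 3190 × 48214.3 / 45159.3 ≈ 3405.8 mm ≈ 3.41 m.

3.41 m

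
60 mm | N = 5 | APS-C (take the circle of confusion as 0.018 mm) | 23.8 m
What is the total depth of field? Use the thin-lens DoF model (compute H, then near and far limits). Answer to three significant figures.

Hyperfocal distance H = f²/(N·c) + f = 60²/(5 × 0.018) + 60 = 3600/0.09 + 60 ≈ 40060.0 mm ≈ 40.06 m.
Near limit Dn = s·(H − f)/(H + s − 2f) = 23800 × (40060.0 − 60) / (40060.0 + 23800 − 2 × 60) = 23800 × 40000.0 / 63740.0 ≈ 14936 mm.
Far limit Df = s·(H − f)/(H − s) = 23800 × (40060.0 − 60) / (40060.0 − 23800) = 23800 × 40000.0 / 16260.0 ≈ 58549 mm.
Depth of field = Df − Dn = 58549 − 14936 ≈ 43613 mm ≈ 43.6 m.

43.6 m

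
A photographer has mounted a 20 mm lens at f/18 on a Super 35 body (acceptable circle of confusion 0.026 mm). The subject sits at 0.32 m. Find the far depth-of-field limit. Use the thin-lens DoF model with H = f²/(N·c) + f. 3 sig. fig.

Hyperfocal distance H = f²/(N·c) + f = 20²/(18 × 0.026) + 20 = 400/0.468 + 20 ≈ 874.7 mm ≈ 0.875 m.
Far limit Df = s·(H − f)/(H − s) = 320 × (874.7 − 20) / (874.7 − 320) = 320 × 854.7 / 554.7 ≈ 493.07 mm.

493 mm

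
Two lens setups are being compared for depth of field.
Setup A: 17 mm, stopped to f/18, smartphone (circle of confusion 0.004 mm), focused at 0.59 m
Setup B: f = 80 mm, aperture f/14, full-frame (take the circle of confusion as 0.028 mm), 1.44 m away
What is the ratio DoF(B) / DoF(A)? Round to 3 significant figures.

1.40

Setup A: H = 17²/(18×0.004) + 17 ≈ 4030.9 mm; DoF = Df − Dn = 688.25 − 516.30 ≈ 171.95 mm.
Setup B: H = 80²/(14×0.028) + 80 ≈ 16406.5 mm; DoF = Df − Dn = 1570.85 − 1329.27 ≈ 241.58 mm.
Ratio = 241.58 / 171.95 ≈ 1.40.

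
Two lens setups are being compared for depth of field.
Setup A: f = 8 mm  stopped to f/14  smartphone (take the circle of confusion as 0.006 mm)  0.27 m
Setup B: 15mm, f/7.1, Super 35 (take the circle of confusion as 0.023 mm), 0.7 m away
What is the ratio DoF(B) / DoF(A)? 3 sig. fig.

Setup A: H = 8²/(14×0.006) + 8 ≈ 769.9 mm; DoF = Df − Dn = 411.51 − 200.91 ≈ 210.60 mm.
Setup B: H = 15²/(7.1×0.023) + 15 ≈ 1392.8 mm; DoF = Df − Dn = 1392.09 − 467.55 ≈ 924.54 mm.
Ratio = 924.54 / 210.60 ≈ 4.39.

4.39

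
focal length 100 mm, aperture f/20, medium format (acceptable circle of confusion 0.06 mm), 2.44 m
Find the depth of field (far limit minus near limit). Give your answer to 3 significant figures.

1.49 m

Hyperfocal distance H = f²/(N·c) + f = 100²/(20 × 0.06) + 100 = 10000/1.2 + 100 ≈ 8433.3 mm ≈ 8.433 m.
Near limit Dn = s·(H − f)/(H + s − 2f) = 2440 × (8433.3 − 100) / (8433.3 + 2440 − 2 × 100) = 2440 × 8333.3 / 10673.3 ≈ 1905.1 mm.
Far limit Df = s·(H − f)/(H − s) = 2440 × (8433.3 − 100) / (8433.3 − 2440) = 2440 × 8333.3 / 5993.3 ≈ 3392.7 mm.
Depth of field = Df − Dn = 3392.7 − 1905.1 ≈ 1487.6 mm ≈ 1.49 m.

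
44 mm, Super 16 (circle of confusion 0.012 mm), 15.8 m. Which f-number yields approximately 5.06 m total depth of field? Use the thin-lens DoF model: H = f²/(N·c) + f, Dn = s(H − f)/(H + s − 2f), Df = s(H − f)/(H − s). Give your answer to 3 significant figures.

f/1.60

Write h = H − f = f²/(N·c). The thin-lens limits are Dn = s·h/(h + (s−f)) and Df = s·h/(h − (s−f)), so DoF = Df − Dn = 2·s·(s−f)·h / (h² − (s−f)²).
That is a quadratic in h: DoF·h² − 2·s·(s−f)·h − DoF·(s−f)² = 0 ⇒ h = (s−f)·(s + √(s² + DoF²)) / DoF = 15756 × (15800 + √(15800² + 5060²)) / 5060 = 15756 × (15800 + 16590.5) / 5060 ≈ 100859 mm.
Then N = f²/(c·h) = 44² / (0.012 × 100859) = 1936 / 1210.3 ≈ 1.60.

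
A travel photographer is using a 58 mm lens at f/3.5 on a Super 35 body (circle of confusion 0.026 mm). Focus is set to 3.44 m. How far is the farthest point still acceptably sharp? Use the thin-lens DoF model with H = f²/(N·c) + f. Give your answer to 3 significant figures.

Hyperfocal distance H = f²/(N·c) + f = 58²/(3.5 × 0.026) + 58 = 3364/0.091 + 58 ≈ 37025.0 mm ≈ 37.03 m.
Far limit Df = s·(H − f)/(H − s) = 3440 × (37025.0 − 58) / (37025.0 − 3440) = 3440 × 36967.0 / 33585.0 ≈ 3786.4 mm ≈ 3.79 m.

3.79 m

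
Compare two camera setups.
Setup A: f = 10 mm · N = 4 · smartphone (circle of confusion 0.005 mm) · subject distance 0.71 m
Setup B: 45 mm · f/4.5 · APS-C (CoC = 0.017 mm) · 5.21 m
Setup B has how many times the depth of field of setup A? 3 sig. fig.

10.4

Setup A: H = 10²/(4×0.005) + 10 ≈ 5010.0 mm; DoF = Df − Dn = 825.58 − 622.81 ≈ 202.77 mm.
Setup B: H = 45²/(4.5×0.017) + 45 ≈ 26515.6 mm; DoF = Df − Dn = 6473.0 − 4359.4 ≈ 2113.6 mm.
Ratio = 2113.6 / 202.77 ≈ 10.4.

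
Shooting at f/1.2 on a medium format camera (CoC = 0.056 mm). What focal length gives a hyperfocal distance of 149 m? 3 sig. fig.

From H = f²/(N·c) + f, with f ≪ H: f ≈ √(H·N·c) = √(149000 × 1.2 × 0.056) = √10013 ≈ 100.1 mm.
The +f correction barely moves this — solving exactly, f² + N·c·f − N·c·H = 0 ⇒ f = (−N·c + √((N·c)² + 4·N·c·H))/2 = (−0.0672 + √40051)/2 ≈ 100.03 mm, so f ≈ 100 mm.

100 mm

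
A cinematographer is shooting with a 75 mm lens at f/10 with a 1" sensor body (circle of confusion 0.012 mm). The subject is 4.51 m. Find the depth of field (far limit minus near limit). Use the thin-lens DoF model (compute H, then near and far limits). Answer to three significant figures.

Hyperfocal distance H = f²/(N·c) + f = 75²/(10 × 0.012) + 75 = 5625/0.12 + 75 ≈ 46950.0 mm ≈ 46.95 m.
Near limit Dn = s·(H − f)/(H + s − 2f) = 4510 × (46950.0 − 75) / (46950.0 + 4510 − 2 × 75) = 4510 × 46875.0 / 51310.0 ≈ 4120.18 mm.
Far limit Df = s·(H − f)/(H − s) = 4510 × (46950.0 − 75) / (46950.0 − 4510) = 4510 × 46875.0 / 42440.0 ≈ 4981.30 mm.
Depth of field = Df − Dn = 4981.30 − 4120.18 ≈ 861.12 mm ≈ 0.861 m.

0.861 m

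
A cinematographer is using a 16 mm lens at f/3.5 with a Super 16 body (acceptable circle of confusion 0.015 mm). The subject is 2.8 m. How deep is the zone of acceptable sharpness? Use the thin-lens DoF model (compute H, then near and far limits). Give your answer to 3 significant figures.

Hyperfocal distance H = f²/(N·c) + f = 16²/(3.5 × 0.015) + 16 = 256/0.0525 + 16 ≈ 4892.2 mm ≈ 4.892 m.
Near limit Dn = s·(H − f)/(H + s − 2f) = 2800 × (4892.2 − 16) / (4892.2 + 2800 − 2 × 16) = 2800 × 4876.2 / 7660.2 ≈ 1782.4 mm.
Far limit Df = s·(H − f)/(H − s) = 2800 × (4892.2 − 16) / (4892.2 − 2800) = 2800 × 4876.2 / 2092.2 ≈ 6525.9 mm.
Depth of field = Df − Dn = 6525.9 − 1782.4 ≈ 4743.5 mm ≈ 4.74 m.

4.74 m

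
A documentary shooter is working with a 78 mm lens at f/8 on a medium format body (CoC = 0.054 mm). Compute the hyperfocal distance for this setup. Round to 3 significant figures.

14.2 m

Hyperfocal distance H = f²/(N·c) + f = 78²/(8 × 0.054) + 78 = 6084/0.432 + 78 ≈ 14161.3 mm ≈ 14.2 m.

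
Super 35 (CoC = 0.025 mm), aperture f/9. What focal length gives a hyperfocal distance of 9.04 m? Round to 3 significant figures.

From H = f²/(N·c) + f, with f ≪ H: f ≈ √(H·N·c) = √(9040 × 9 × 0.025) = √2034.0 ≈ 45.10 mm.
Exact: f² + N·c·f − N·c·H = 0 ⇒ f = (−N·c + √((N·c)² + 4·N·c·H))/2 = (−0.225 + √8136.1)/2 ≈ 44.988 mm ≈ 45.0 mm.

45.0 mm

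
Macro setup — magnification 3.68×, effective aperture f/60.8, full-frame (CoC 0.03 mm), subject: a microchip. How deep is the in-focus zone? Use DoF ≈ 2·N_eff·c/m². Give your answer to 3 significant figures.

At magnification m, DoF ≈ 2·N_eff·c/m² = 2 × 60.8 × 0.03 / 3.68² = 3.648 / 13.54 ≈ 0.269 mm.

0.269 mm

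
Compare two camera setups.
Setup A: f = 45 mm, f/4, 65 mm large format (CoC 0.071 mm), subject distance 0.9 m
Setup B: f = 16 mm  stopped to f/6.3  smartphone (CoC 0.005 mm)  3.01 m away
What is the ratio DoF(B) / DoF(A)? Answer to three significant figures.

11.7

Setup A: H = 45²/(4×0.071) + 45 ≈ 7175.3 mm; DoF = Df − Dn = 1022.62 − 803.64 ≈ 218.98 mm.
Setup B: H = 16²/(6.3×0.005) + 16 ≈ 8143.0 mm; DoF = Df − Dn = 4765.7 − 2199.6 ≈ 2566.1 mm.
Ratio = 2566.1 / 218.98 ≈ 11.7.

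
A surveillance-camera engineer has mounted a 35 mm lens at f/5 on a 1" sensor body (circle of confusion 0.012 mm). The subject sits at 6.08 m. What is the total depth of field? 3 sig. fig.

3.95 m

Hyperfocal distance H = f²/(N·c) + f = 35²/(5 × 0.012) + 35 = 1225/0.06 + 35 ≈ 20451.7 mm ≈ 20.45 m.
Near limit Dn = s·(H − f)/(H + s − 2f) = 6080 × (20451.7 − 35) / (20451.7 + 6080 − 2 × 35) = 6080 × 20416.7 / 26461.7 ≈ 4691.1 mm.
Far limit Df = s·(H − f)/(H − s) = 6080 × (20451.7 − 35) / (20451.7 − 6080) = 6080 × 20416.7 / 14371.7 ≈ 8637.4 mm.
Depth of field = Df − Dn = 8637.4 − 4691.1 ≈ 3946.3 mm ≈ 3.95 m.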